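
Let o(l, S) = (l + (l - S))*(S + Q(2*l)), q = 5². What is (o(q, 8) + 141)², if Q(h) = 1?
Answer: 269361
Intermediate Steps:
q = 25
o(l, S) = (1 + S)*(-S + 2*l) (o(l, S) = (l + (l - S))*(S + 1) = (-S + 2*l)*(1 + S) = (1 + S)*(-S + 2*l))
(o(q, 8) + 141)² = ((-1*8 - 1*8² + 2*25 + 2*8*25) + 141)² = ((-8 - 1*64 + 50 + 400) + 141)² = ((-8 - 64 + 50 + 400) + 141)² = (378 + 141)² = 519² = 269361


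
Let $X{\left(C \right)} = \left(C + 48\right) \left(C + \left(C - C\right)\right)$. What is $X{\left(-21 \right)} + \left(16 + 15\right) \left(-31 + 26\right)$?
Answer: $-722$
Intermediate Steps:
$X{\left(C \right)} = C \left(48 + C\right)$ ($X{\left(C \right)} = \left(48 + C\right) \left(C + 0\right) = \left(48 + C\right) C = C \left(48 + C\right)$)
$X{\left(-21 \right)} + \left(16 + 15\right) \left(-31 + 26\right) = - 21 \left(48 - 21\right) + \left(16 + 15\right) \left(-31 + 26\right) = \left(-21\right) 27 + 31 \left(-5\right) = -567 - 155 = -722$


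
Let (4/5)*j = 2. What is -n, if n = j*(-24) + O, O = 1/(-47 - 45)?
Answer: 5521/92 ≈ 60.011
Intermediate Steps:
j = 5/2 (j = (5/4)*2 = 5/2 ≈ 2.5000)
O = -1/92 (O = 1/(-92) = -1/92 ≈ -0.010870)
n = -5521/92 (n = (5/2)*(-24) - 1/92 = -60 - 1/92 = -5521/92 ≈ -60.011)
-n = -1*(-5521/92) = 5521/92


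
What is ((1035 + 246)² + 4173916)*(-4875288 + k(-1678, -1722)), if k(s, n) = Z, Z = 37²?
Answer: -28341239492963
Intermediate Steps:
Z = 1369
k(s, n) = 1369
((1035 + 246)² + 4173916)*(-4875288 + k(-1678, -1722)) = ((1035 + 246)² + 4173916)*(-4875288 + 1369) = (1281² + 4173916)*(-4873919) = (1640961 + 4173916)*(-4873919) = 5814877*(-4873919) = -28341239492963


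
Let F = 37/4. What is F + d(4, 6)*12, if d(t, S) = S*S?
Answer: 1765/4 ≈ 441.25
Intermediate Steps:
F = 37/4 (F = 37*(1/4) = 37/4 ≈ 9.2500)
d(t, S) = S**2
F + d(4, 6)*12 = 37/4 + 6**2*12 = 37/4 + 36*12 = 37/4 + 432 = 1765/4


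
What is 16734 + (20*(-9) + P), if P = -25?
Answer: 16529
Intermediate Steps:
16734 + (20*(-9) + P) = 16734 + (20*(-9) - 25) = 16734 + (-180 - 25) = 16734 - 205 = 16529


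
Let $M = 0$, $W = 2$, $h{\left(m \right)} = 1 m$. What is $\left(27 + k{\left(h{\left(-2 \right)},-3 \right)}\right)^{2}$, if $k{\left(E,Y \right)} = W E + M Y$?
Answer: $529$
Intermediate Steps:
$h{\left(m \right)} = m$
$k{\left(E,Y \right)} = 2 E$ ($k{\left(E,Y \right)} = 2 E + 0 Y = 2 E + 0 = 2 E$)
$\left(27 + k{\left(h{\left(-2 \right)},-3 \right)}\right)^{2} = \left(27 + 2 \left(-2\right)\right)^{2} = \left(27 - 4\right)^{2} = 23^{2} = 529$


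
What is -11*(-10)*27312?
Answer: 3004320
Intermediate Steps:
-11*(-10)*27312 = 110*27312 = 3004320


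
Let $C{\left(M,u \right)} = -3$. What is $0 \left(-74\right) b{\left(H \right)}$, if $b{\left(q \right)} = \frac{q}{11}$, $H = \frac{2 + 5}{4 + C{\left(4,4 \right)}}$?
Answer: $0$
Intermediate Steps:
$H = 7$ ($H = \frac{2 + 5}{4 - 3} = \frac{7}{1} = 7 \cdot 1 = 7$)
$b{\left(q \right)} = \frac{q}{11}$ ($b{\left(q \right)} = q \frac{1}{11} = \frac{q}{11}$)
$0 \left(-74\right) b{\left(H \right)} = 0 \left(-74\right) \frac{1}{11} \cdot 7 = 0 \cdot \frac{7}{11} = 0$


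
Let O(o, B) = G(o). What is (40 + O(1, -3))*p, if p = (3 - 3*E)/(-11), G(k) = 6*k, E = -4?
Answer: -690/11 ≈ -62.727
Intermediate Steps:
p = -15/11 (p = (3 - 3*(-4))/(-11) = (3 + 12)*(-1/11) = 15*(-1/11) = -15/11 ≈ -1.3636)
O(o, B) = 6*o
(40 + O(1, -3))*p = (40 + 6*1)*(-15/11) = (40 + 6)*(-15/11) = 46*(-15/11) = -690/11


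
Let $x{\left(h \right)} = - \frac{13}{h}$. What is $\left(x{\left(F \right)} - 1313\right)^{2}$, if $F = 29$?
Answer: $\frac{1450848100}{841} \approx 1.7251 \cdot 10^{6}$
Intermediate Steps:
$\left(x{\left(F \right)} - 1313\right)^{2} = \left(- \frac{13}{29} - 1313\right)^{2} = \left(- \frac{38090}{29}\right)^{2} = \frac{1450848100}{841}$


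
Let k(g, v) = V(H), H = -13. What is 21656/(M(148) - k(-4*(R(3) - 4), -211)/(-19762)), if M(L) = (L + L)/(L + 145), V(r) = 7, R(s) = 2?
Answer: 125394000496/5851603 ≈ 21429.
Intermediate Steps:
k(g, v) = 7
M(L) = 2*L/(145 + L) (M(L) = (2*L)/(145 + L) = 2*L/(145 + L))
21656/(M(148) - k(-4*(R(3) - 4), -211)/(-19762)) = 21656/(2*148/(145 + 148) - 7/(-19762)) = 21656/(2*148/293 - 7*(-1)/19762) = 21656/(2*148*(1/293) - 1*(-7/19762)) = 21656/(296/293 + 7/19762) = 21656/(5851603/5790266) = 21656*(5790266/5851603) = 125394000496/5851603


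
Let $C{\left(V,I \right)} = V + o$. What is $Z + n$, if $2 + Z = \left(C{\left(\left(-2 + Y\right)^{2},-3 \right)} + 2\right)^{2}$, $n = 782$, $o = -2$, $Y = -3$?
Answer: $1405$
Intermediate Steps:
$C{\left(V,I \right)} = -2 + V$ ($C{\left(V,I \right)} = V - 2 = -2 + V$)
$Z = 623$ ($Z = -2 + \left(\left(-2 + \left(-2 - 3\right)^{2}\right) + 2\right)^{2} = -2 + \left(\left(-2 + \left(-5\right)^{2}\right) + 2\right)^{2} = -2 + \left(\left(-2 + 25\right) + 2\right)^{2} = -2 + \left(23 + 2\right)^{2} = -2 + 25^{2} = -2 + 625 = 623$)
$Z + n = 623 + 782 = 1405$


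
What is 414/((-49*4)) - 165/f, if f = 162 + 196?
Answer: -22569/8771 ≈ -2.5731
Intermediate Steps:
f = 358
414/((-49*4)) - 165/f = 414/((-49*4)) - 165/358 = 414/(-196) - 165*1/358 = 414*(-1/196) - 165/358 = -207/98 - 165/358 = -22569/8771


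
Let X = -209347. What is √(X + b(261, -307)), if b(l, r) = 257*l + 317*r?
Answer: 3*I*√26621 ≈ 489.48*I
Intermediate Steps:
√(X + b(261, -307)) = √(-209347 + (257*261 + 317*(-307))) = √(-209347 + (67077 - 97319)) = √(-209347 - 30242) = √(-239589) = 3*I*√26621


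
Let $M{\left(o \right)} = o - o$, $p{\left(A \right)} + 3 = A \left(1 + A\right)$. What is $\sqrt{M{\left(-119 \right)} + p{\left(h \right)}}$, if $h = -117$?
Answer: $\sqrt{13569} \approx 116.49$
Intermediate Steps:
$p{\left(A \right)} = -3 + A \left(1 + A\right)$
$M{\left(o \right)} = 0$
$\sqrt{M{\left(-119 \right)} + p{\left(h \right)}} = \sqrt{0 - \left(120 - 13689\right)} = \sqrt{0 - -13569} = \sqrt{0 + 13569} = \sqrt{13569}$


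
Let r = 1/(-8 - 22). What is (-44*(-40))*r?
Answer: -176/3 ≈ -58.667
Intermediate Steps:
r = -1/30 (r = 1/(-30) = -1/30 ≈ -0.033333)
(-44*(-40))*r = -44*(-40)*(-1/30) = 1760*(-1/30) = -176/3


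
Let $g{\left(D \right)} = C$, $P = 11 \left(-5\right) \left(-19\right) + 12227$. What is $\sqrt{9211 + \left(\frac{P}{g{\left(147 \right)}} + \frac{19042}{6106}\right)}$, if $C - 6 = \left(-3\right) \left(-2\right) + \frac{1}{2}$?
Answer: $\frac{16 \sqrt{9353466941}}{15265} \approx 101.37$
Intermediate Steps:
$P = 13272$ ($P = \left(-55\right) \left(-19\right) + 12227 = 1045 + 12227 = 13272$)
$C = \frac{25}{2}$ ($C = 6 + \left(\left(-3\right) \left(-2\right) + \frac{1}{2}\right) = 6 + \left(6 + \frac{1}{2}\right) = 6 + \frac{13}{2} = \frac{25}{2} \approx 12.5$)
$g{\left(D \right)} = \frac{25}{2}$
$\sqrt{9211 + \left(\frac{P}{g{\left(147 \right)}} + \frac{19042}{6106}\right)} = \sqrt{9211 + \left(\frac{13272}{\frac{25}{2}} + \frac{19042}{6106}\right)} = \sqrt{9211 + \left(13272 \cdot \frac{2}{25} + 19042 \cdot \frac{1}{6106}\right)} = \sqrt{9211 + \left(\frac{26544}{25} + \frac{9521}{3053}\right)} = \sqrt{9211 + \frac{81276857}{76325}} = \sqrt{\frac{784306432}{76325}} = \frac{16 \sqrt{9353466941}}{15265}$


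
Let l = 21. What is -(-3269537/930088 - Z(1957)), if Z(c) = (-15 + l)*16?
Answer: 92557985/930088 ≈ 99.515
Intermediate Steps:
Z(c) = 96 (Z(c) = (-15 + 21)*16 = 6*16 = 96)
-(-3269537/930088 - Z(1957)) = -(-3269537/930088 - 1*96) = -(-3269537*1/930088 - 96) = -(-3269537/930088 - 96) = -1*(-92557985/930088) = 92557985/930088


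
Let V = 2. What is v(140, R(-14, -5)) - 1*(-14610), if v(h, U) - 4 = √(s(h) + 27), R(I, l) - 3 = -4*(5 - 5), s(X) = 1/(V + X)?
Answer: 14614 + √544570/142 ≈ 14619.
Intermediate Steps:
s(X) = 1/(2 + X)
R(I, l) = 3 (R(I, l) = 3 - 4*(5 - 5) = 3 - 4*0 = 3 + 0 = 3)
v(h, U) = 4 + √(27 + 1/(2 + h)) (v(h, U) = 4 + √(1/(2 + h) + 27) = 4 + √(27 + 1/(2 + h)))
v(140, R(-14, -5)) - 1*(-14610) = (4 + √((55 + 27*140)/(2 + 140))) - 1*(-14610) = (4 + √((55 + 3780)/142)) + 14610 = (4 + √((1/142)*3835)) + 14610 = (4 + √(3835/142)) + 14610 = (4 + √544570/142) + 14610 = 14614 + √544570/142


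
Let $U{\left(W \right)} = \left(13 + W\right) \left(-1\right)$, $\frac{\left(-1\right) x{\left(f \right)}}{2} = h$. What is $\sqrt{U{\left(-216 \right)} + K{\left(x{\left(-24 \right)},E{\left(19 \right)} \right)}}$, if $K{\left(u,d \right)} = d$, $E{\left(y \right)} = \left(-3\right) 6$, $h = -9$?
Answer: $\sqrt{185} \approx 13.601$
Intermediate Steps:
$x{\left(f \right)} = 18$ ($x{\left(f \right)} = \left(-2\right) \left(-9\right) = 18$)
$E{\left(y \right)} = -18$
$U{\left(W \right)} = -13 - W$
$\sqrt{U{\left(-216 \right)} + K{\left(x{\left(-24 \right)},E{\left(19 \right)} \right)}} = \sqrt{\left(-13 - -216\right) - 18} = \sqrt{\left(-13 + 216\right) - 18} = \sqrt{203 - 18} = \sqrt{185}$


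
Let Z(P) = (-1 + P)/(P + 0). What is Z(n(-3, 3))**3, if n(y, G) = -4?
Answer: 125/64 ≈ 1.9531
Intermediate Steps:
Z(P) = (-1 + P)/P
Z(n(-3, 3))**3 = ((-1 - 4)/(-4))**3 = (-1/4*(-5))**3 = (5/4)**3 = 125/64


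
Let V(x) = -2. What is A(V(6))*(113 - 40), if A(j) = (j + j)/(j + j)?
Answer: 73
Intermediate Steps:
A(j) = 1 (A(j) = (2*j)/((2*j)) = (2*j)*(1/(2*j)) = 1)
A(V(6))*(113 - 40) = 1*(113 - 40) = 1*73 = 73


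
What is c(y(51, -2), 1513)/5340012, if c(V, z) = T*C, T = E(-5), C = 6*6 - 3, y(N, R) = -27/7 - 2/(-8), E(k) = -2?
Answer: -11/890002 ≈ -1.2360e-5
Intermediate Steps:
y(N, R) = -101/28 (y(N, R) = -27*⅐ - 2*(-⅛) = -27/7 + ¼ = -101/28)
C = 33 (C = 36 - 3 = 33)
T = -2
c(V, z) = -66 (c(V, z) = -2*33 = -66)
c(y(51, -2), 1513)/5340012 = -66/5340012 = -66*1/5340012 = -11/890002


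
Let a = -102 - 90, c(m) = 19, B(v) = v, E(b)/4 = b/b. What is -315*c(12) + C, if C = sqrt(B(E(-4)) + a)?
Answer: -5985 + 2*I*sqrt(47) ≈ -5985.0 + 13.711*I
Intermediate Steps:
E(b) = 4 (E(b) = 4*(b/b) = 4*1 = 4)
a = -192
C = 2*I*sqrt(47) (C = sqrt(4 - 192) = sqrt(-188) = 2*I*sqrt(47) ≈ 13.711*I)
-315*c(12) + C = -315*19 + 2*I*sqrt(47) = -5985 + 2*I*sqrt(47)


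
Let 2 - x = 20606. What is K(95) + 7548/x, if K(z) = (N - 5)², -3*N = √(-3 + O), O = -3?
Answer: 7262/303 + 10*I*√6/3 ≈ 23.967 + 8.165*I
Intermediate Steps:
N = -I*√6/3 (N = -√(-3 - 3)/3 = -I*√6/3 ≈ -0.8165*I)
x = -20604 (x = 2 - 1*20606 = 2 - 20606 = -20604)
K(z) = (-5 - I*√6/3)² (K(z) = (-I*√6/3 - 5)² = (-5 - I*√6/3)²)
K(95) + 7548/x = (15 + I*√6)²/9 + 7548/(-20604) = (15 + I*√6)²/9 + 7548*(-1/20604) = (15 + I*√6)²/9 - 37/101 = -37/101 + (15 + I*√6)²/9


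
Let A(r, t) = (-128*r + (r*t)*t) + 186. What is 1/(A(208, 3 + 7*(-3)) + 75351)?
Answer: 1/116305 ≈ 8.5981e-6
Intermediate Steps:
A(r, t) = 186 - 128*r + r*t² (A(r, t) = (-128*r + r*t²) + 186 = 186 - 128*r + r*t²)
1/(A(208, 3 + 7*(-3)) + 75351) = 1/((186 - 128*208 + 208*(3 + 7*(-3))²) + 75351) = 1/((186 - 26624 + 208*(3 - 21)²) + 75351) = 1/((186 - 26624 + 208*(-18)²) + 75351) = 1/((186 - 26624 + 208*324) + 75351) = 1/((186 - 26624 + 67392) + 75351) = 1/(40954 + 75351) = 1/116305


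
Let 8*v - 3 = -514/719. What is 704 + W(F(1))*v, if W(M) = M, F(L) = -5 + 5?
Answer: 704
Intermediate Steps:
F(L) = 0
v = 1643/5752 (v = 3/8 + (-514/719)/8 = 3/8 + (-514*1/719)/8 = 3/8 + (1/8)*(-514/719) = 3/8 - 257/2876 = 1643/5752 ≈ 0.28564)
704 + W(F(1))*v = 704 + 0*(1643/5752) = 704 + 0 = 704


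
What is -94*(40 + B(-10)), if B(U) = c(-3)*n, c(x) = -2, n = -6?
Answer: -4888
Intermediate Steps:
B(U) = 12 (B(U) = -2*(-6) = 12)
-94*(40 + B(-10)) = -94*(40 + 12) = -94*52 = -4888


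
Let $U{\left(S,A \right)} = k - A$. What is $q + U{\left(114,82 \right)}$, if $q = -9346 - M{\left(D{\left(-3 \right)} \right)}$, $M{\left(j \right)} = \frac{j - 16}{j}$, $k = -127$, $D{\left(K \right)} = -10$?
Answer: $- \frac{47788}{5} \approx -9557.6$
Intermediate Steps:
$M{\left(j \right)} = \frac{-16 + j}{j}$ ($M{\left(j \right)} = \frac{j - 16}{j} = \frac{-16 + j}{j}$)
$U{\left(S,A \right)} = -127 - A$
$q = - \frac{46743}{5}$ ($q = -9346 - \frac{-16 - 10}{-10} = -9346 - \left(- \frac{1}{10}\right) \left(-26\right) = -9346 - \frac{13}{5} = - \frac{46743}{5} \approx -9348.6$)
$q + U{\left(114,82 \right)} = - \frac{46743}{5} - 209 = - \frac{47788}{5}$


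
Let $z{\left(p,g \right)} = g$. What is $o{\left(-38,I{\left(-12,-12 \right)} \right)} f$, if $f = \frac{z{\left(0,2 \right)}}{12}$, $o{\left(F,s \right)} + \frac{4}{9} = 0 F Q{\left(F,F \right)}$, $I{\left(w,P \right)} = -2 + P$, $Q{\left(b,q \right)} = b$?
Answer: $- \frac{2}{27} \approx -0.074074$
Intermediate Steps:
$o{\left(F,s \right)} = - \frac{4}{9}$ ($o{\left(F,s \right)} = - \frac{4}{9} + 0 F F = - \frac{4}{9} + 0 F = - \frac{4}{9} + 0 = - \frac{4}{9}$)
$f = \frac{1}{6}$ ($f = \frac{2}{12} = 2 \cdot \frac{1}{12} = \frac{1}{6} \approx 0.16667$)
$o{\left(-38,I{\left(-12,-12 \right)} \right)} f = \left(- \frac{4}{9}\right) \frac{1}{6} = - \frac{2}{27}$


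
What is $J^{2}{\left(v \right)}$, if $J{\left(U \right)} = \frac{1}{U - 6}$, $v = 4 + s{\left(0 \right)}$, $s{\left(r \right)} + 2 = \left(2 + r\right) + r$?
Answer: $\frac{1}{4} \approx 0.25$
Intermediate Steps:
$s{\left(r \right)} = 2 r$ ($s{\left(r \right)} = -2 + \left(\left(2 + r\right) + r\right) = -2 + \left(2 + 2 r\right) = 2 r$)
$v = 4$ ($v = 4 + 2 \cdot 0 = 4 + 0 = 4$)
$J{\left(U \right)} = \frac{1}{-6 + U}$
$J^{2}{\left(v \right)} = \left(\frac{1}{-6 + 4}\right)^{2} = \left(\frac{1}{-2}\right)^{2} = \left(- \frac{1}{2}\right)^{2} = \frac{1}{4}$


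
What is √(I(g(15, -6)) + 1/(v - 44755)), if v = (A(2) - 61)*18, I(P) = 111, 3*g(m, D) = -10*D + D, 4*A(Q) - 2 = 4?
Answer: √233102426810/45826 ≈ 10.536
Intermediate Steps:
A(Q) = 3/2 (A(Q) = ½ + (¼)*4 = ½ + 1 = 3/2)
g(m, D) = -3*D (g(m, D) = (-10*D + D)/3 = (-9*D)/3 = -3*D)
v = -1071 (v = (3/2 - 61)*18 = -119/2*18 = -1071)
√(I(g(15, -6)) + 1/(v - 44755)) = √(111 + 1/(-1071 - 44755)) = √(111 + 1/(-45826)) = √(111 - 1/45826) = √(5086685/45826) = √233102426810/45826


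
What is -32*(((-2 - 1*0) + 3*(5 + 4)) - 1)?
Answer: -768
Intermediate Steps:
-32*(((-2 - 1*0) + 3*(5 + 4)) - 1) = -32*(((-2 + 0) + 3*9) - 1) = -32*((-2 + 27) - 1) = -32*(25 - 1) = -32*24 = -768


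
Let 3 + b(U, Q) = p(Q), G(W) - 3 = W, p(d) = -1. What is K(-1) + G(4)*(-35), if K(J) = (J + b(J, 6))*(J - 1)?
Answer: -235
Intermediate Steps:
G(W) = 3 + W
b(U, Q) = -4 (b(U, Q) = -3 - 1 = -4)
K(J) = (-1 + J)*(-4 + J) (K(J) = (J - 4)*(J - 1) = (-4 + J)*(-1 + J) = (-1 + J)*(-4 + J))
K(-1) + G(4)*(-35) = (4 + (-1)² - 5*(-1)) + (3 + 4)*(-35) = (4 + 1 + 5) + 7*(-35) = 10 - 245 = -235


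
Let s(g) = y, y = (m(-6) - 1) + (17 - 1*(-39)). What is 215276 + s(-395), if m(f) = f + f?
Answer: 215319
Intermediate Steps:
m(f) = 2*f
y = 43 (y = (2*(-6) - 1) + (17 - 1*(-39)) = (-12 - 1) + (17 + 39) = -13 + 56 = 43)
s(g) = 43
215276 + s(-395) = 215276 + 43 = 215319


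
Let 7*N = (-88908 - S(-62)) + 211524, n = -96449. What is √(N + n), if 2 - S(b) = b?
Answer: 3*I*√429793/7 ≈ 280.97*I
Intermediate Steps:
S(b) = 2 - b
N = 122552/7 (N = ((-88908 - (2 - 1*(-62))) + 211524)/7 = ((-88908 - (2 + 62)) + 211524)/7 = ((-88908 - 1*64) + 211524)/7 = ((-88908 - 64) + 211524)/7 = (-88972 + 211524)/7 = (⅐)*122552 = 122552/7 ≈ 17507.)
√(N + n) = √(122552/7 - 96449) = √(-552591/7) = 3*I*√429793/7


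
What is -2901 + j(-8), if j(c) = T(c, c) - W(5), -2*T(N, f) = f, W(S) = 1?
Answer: -2898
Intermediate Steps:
T(N, f) = -f/2
j(c) = -1 - c/2 (j(c) = -c/2 - 1*1 = -c/2 - 1 = -1 - c/2)
-2901 + j(-8) = -2901 + (-1 - 1/2*(-8)) = -2901 + (-1 + 4) = -2901 + 3 = -2898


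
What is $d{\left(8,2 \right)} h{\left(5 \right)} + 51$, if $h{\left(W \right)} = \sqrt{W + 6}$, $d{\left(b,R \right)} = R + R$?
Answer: $51 + 4 \sqrt{11} \approx 64.266$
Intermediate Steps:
$d{\left(b,R \right)} = 2 R$
$h{\left(W \right)} = \sqrt{6 + W}$
$d{\left(8,2 \right)} h{\left(5 \right)} + 51 = 2 \cdot 2 \sqrt{6 + 5} + 51 = 4 \sqrt{11} + 51 = 51 + 4 \sqrt{11}$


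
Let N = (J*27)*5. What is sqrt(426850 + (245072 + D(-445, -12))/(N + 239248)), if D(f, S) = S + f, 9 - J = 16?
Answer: sqrt(24240152602959995)/238303 ≈ 653.34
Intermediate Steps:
J = -7 (J = 9 - 1*16 = 9 - 16 = -7)
N = -945 (N = -7*27*5 = -189*5 = -945)
sqrt(426850 + (245072 + D(-445, -12))/(N + 239248)) = sqrt(426850 + (245072 + (-12 - 445))/(-945 + 239248)) = sqrt(426850 + (245072 - 457)/238303) = sqrt(426850 + 244615*(1/238303)) = sqrt(426850 + 244615/238303) = sqrt(101719880165/238303) = sqrt(24240152602959995)/238303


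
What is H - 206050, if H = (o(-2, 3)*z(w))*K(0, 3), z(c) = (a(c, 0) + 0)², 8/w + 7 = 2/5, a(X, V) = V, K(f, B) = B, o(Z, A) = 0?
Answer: -206050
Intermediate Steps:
w = -40/33 (w = 8/(-7 + 2/5) = 8/(-7 + 2*(⅕)) = 8/(-7 + ⅖) = 8/(-33/5) = 8*(-5/33) = -40/33 ≈ -1.2121)
z(c) = 0 (z(c) = (0 + 0)² = 0² = 0)
H = 0 (H = (0*0)*3 = 0*3 = 0)
H - 206050 = 0 - 206050 = -206050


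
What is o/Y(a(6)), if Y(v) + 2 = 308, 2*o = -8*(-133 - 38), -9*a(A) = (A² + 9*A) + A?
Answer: 38/17 ≈ 2.2353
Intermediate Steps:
a(A) = -10*A/9 - A²/9 (a(A) = -((A² + 9*A) + A)/9 = -(A² + 10*A)/9 = -10*A/9 - A²/9)
o = 684 (o = (-8*(-133 - 38))/2 = (-8*(-171))/2 = (½)*1368 = 684)
Y(v) = 306 (Y(v) = -2 + 308 = 306)
o/Y(a(6)) = 684/306 = 684*(1/306) = 38/17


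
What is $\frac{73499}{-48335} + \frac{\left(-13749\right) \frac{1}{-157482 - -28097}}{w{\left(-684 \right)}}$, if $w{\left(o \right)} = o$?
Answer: $- \frac{86737033981}{57034874652} \approx -1.5208$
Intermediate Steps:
$\frac{73499}{-48335} + \frac{\left(-13749\right) \frac{1}{-157482 - -28097}}{w{\left(-684 \right)}} = \frac{73499}{-48335} + \frac{\left(-13749\right) \frac{1}{-157482 - -28097}}{-684} = 73499 \left(- \frac{1}{48335}\right) + - \frac{13749}{-157482 + 28097} \left(- \frac{1}{684}\right) = - \frac{73499}{48335} + - \frac{13749}{-129385} \left(- \frac{1}{684}\right) = - \frac{73499}{48335} + \left(-13749\right) \left(- \frac{1}{129385}\right) \left(- \frac{1}{684}\right) = - \frac{73499}{48335} + \frac{13749}{129385} \left(- \frac{1}{684}\right) = - \frac{73499}{48335} - \frac{4583}{29499780} = - \frac{86737033981}{57034874652}$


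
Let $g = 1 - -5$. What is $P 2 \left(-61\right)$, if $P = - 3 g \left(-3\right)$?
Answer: $-6588$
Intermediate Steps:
$g = 6$ ($g = 1 + 5 = 6$)
$P = 54$ ($P = \left(-3\right) 6 \left(-3\right) = \left(-18\right) \left(-3\right) = 54$)
$P 2 \left(-61\right) = 54 \cdot 2 \left(-61\right) = 108 \left(-61\right) = -6588$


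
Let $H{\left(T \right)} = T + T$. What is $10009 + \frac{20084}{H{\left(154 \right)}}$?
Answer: $\frac{775714}{77} \approx 10074.0$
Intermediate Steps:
$H{\left(T \right)} = 2 T$
$10009 + \frac{20084}{H{\left(154 \right)}} = 10009 + \frac{20084}{2 \cdot 154} = 10009 + \frac{20084}{308} = 10009 + 20084 \cdot \frac{1}{308} = 10009 + \frac{5021}{77} = \frac{775714}{77}$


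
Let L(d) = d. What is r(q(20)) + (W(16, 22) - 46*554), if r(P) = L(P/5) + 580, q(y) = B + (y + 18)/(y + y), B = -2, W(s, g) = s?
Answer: -2488821/100 ≈ -24888.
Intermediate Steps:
q(y) = -2 + (18 + y)/(2*y) (q(y) = -2 + (y + 18)/(y + y) = -2 + (18 + y)/((2*y)) = -2 + (18 + y)*(1/(2*y)) = -2 + (18 + y)/(2*y))
r(P) = 580 + P/5 (r(P) = P/5 + 580 = 580 + P/5)
r(q(20)) + (W(16, 22) - 46*554) = (580 + (-3/2 + 9/20)/5) + (16 - 46*554) = (580 + (-3/2 + 9*(1/20))/5) + (16 - 25484) = (580 + (-3/2 + 9/20)/5) - 25468 = (580 + (1/5)*(-21/20)) - 25468 = (580 - 21/100) - 25468 = 57979/100 - 25468 = -2488821/100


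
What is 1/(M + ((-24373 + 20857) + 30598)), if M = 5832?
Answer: 1/32914 ≈ 3.0382e-5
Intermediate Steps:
1/(M + ((-24373 + 20857) + 30598)) = 1/(5832 + ((-24373 + 20857) + 30598)) = 1/(5832 + (-3516 + 30598)) = 1/(5832 + 27082) = 1/32914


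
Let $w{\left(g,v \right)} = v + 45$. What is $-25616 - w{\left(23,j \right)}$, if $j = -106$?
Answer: $-25555$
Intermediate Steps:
$w{\left(g,v \right)} = 45 + v$
$-25616 - w{\left(23,j \right)} = -25616 - \left(45 - 106\right) = -25616 - -61 = -25616 + 61 = -25555$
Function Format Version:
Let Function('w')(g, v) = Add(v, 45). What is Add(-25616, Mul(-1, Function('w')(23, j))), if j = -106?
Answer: -25555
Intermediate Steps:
Function('w')(g, v) = Add(45, v)
Add(-25616, Mul(-1, Function('w')(23, j))) = Add(-25616, Mul(-1, Add(45, -106))) = Add(-25616, Mul(-1, -61)) = Add(-25616, 61) = -25555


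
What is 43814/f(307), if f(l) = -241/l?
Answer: -13450898/241 ≈ -55813.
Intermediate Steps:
43814/f(307) = 43814/((-241/307)) = 43814/((-241*1/307)) = 43814/(-241/307) = 43814*(-307/241) = -13450898/241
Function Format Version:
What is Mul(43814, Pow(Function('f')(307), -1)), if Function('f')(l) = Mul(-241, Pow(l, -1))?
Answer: Rational(-13450898, 241) ≈ -55813.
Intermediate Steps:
Mul(43814, Pow(Function('f')(307), -1)) = Mul(43814, Pow(Mul(-241, Pow(307, -1)), -1)) = Mul(43814, Pow(Mul(-241, Rational(1, 307)), -1)) = Mul(43814, Pow(Rational(-241, 307), -1)) = Mul(43814, Rational(-307, 241)) = Rational(-13450898, 241)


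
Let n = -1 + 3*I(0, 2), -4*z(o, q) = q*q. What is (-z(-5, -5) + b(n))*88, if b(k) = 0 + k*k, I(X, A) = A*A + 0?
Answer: 11198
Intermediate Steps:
z(o, q) = -q**2/4 (z(o, q) = -q*q/4 = -q**2/4)
I(X, A) = A**2 (I(X, A) = A**2 + 0 = A**2)
n = 11 (n = -1 + 3*2**2 = -1 + 3*4 = -1 + 12 = 11)
b(k) = k**2 (b(k) = 0 + k**2 = k**2)
(-z(-5, -5) + b(n))*88 = (-(-1)*(-5)**2/4 + 11**2)*88 = (-(-1)*25/4 + 121)*88 = (-1*(-25/4) + 121)*88 = (25/4 + 121)*88 = (509/4)*88 = 11198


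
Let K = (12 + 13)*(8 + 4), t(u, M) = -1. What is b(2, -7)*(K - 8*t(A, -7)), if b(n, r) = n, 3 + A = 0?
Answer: 616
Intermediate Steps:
A = -3 (A = -3 + 0 = -3)
K = 300 (K = 25*12 = 300)
b(2, -7)*(K - 8*t(A, -7)) = 2*(300 - 8*(-1)) = 2*(300 + 8) = 2*308 = 616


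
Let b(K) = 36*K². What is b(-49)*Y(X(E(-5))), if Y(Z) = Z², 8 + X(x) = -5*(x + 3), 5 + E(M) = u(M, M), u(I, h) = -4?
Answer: 41835024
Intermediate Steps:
E(M) = -9 (E(M) = -5 - 4 = -9)
X(x) = -23 - 5*x (X(x) = -8 - 5*(x + 3) = -8 - 5*(3 + x) = -8 + (-15 - 5*x) = -23 - 5*x)
b(-49)*Y(X(E(-5))) = (36*(-49)²)*(-23 - 5*(-9))² = (36*2401)*(-23 + 45)² = 86436*22² = 86436*484 = 41835024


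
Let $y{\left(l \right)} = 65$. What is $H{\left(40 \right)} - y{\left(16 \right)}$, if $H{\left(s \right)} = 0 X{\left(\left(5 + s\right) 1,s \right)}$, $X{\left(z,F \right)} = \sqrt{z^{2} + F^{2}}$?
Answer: $-65$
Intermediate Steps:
$X{\left(z,F \right)} = \sqrt{F^{2} + z^{2}}$
$H{\left(s \right)} = 0$ ($H{\left(s \right)} = 0 \sqrt{s^{2} + \left(\left(5 + s\right) 1\right)^{2}} = 0 \sqrt{s^{2} + \left(5 + s\right)^{2}} = 0$)
$H{\left(40 \right)} - y{\left(16 \right)} = 0 - 65 = -65$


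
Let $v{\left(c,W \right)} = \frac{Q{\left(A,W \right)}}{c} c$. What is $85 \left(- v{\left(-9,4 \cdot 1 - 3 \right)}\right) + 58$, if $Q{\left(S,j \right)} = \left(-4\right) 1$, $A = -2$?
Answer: $398$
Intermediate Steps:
$Q{\left(S,j \right)} = -4$
$v{\left(c,W \right)} = -4$ ($v{\left(c,W \right)} = - \frac{4}{c} c = -4$)
$85 \left(- v{\left(-9,4 \cdot 1 - 3 \right)}\right) + 58 = 85 \left(\left(-1\right) \left(-4\right)\right) + 58 = 85 \cdot 4 + 58 = 340 + 58 = 398$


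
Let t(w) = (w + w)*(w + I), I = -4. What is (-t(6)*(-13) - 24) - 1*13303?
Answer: -13015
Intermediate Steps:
t(w) = 2*w*(-4 + w) (t(w) = (w + w)*(w - 4) = (2*w)*(-4 + w) = 2*w*(-4 + w))
(-t(6)*(-13) - 24) - 1*13303 = (-2*6*(-4 + 6)*(-13) - 24) - 1*13303 = (-2*6*2*(-13) - 24) - 13303 = (-1*24*(-13) - 24) - 13303 = (-24*(-13) - 24) - 13303 = (312 - 24) - 13303 = 288 - 13303 = -13015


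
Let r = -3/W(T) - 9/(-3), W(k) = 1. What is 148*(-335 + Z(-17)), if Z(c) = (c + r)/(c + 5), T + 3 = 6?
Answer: -148111/3 ≈ -49370.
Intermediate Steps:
T = 3 (T = -3 + 6 = 3)
r = 0 (r = -3/1 - 9/(-3) = -3*1 - 9*(-⅓) = -3 + 3 = 0)
Z(c) = c/(5 + c) (Z(c) = (c + 0)/(c + 5) = c/(5 + c))
148*(-335 + Z(-17)) = 148*(-335 - 17/(5 - 17)) = 148*(-335 - 17/(-12)) = 148*(-335 - 17*(-1/12)) = 148*(-335 + 17/12) = 148*(-4003/12) = -148111/3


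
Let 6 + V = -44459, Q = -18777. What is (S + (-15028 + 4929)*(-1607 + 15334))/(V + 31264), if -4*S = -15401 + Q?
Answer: 277240857/26402 ≈ 10501.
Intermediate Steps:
S = 17089/2 (S = -(-15401 - 18777)/4 = -¼*(-34178) = 17089/2 ≈ 8544.5)
V = -44465 (V = -6 - 44459 = -44465)
(S + (-15028 + 4929)*(-1607 + 15334))/(V + 31264) = (17089/2 + (-15028 + 4929)*(-1607 + 15334))/(-44465 + 31264) = (17089/2 - 10099*13727)/(-13201) = (17089/2 - 138628973)*(-1/13201) = -277240857/2*(-1/13201) = 277240857/26402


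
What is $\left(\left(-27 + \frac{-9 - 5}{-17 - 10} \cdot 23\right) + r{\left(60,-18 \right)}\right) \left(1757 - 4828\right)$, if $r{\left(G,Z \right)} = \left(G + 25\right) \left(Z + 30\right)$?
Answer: $- \frac{83325443}{27} \approx -3.0861 \cdot 10^{6}$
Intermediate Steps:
$r{\left(G,Z \right)} = \left(25 + G\right) \left(30 + Z\right)$
$\left(\left(-27 + \frac{-9 - 5}{-17 - 10} \cdot 23\right) + r{\left(60,-18 \right)}\right) \left(1757 - 4828\right) = \left(\left(-27 + \frac{-9 - 5}{-17 - 10} \cdot 23\right) + \left(750 + 25 \left(-18\right) + 30 \cdot 60 + 60 \left(-18\right)\right)\right) \left(1757 - 4828\right) = \left(\left(-27 + - \frac{14}{-27} \cdot 23\right) + \left(750 - 450 + 1800 - 1080\right)\right) \left(-3071\right) = \left(\left(-27 + \left(-14\right) \left(- \frac{1}{27}\right) 23\right) + 1020\right) \left(-3071\right) = \left(\left(-27 + \frac{14}{27} \cdot 23\right) + 1020\right) \left(-3071\right) = \left(\left(-27 + \frac{322}{27}\right) + 1020\right) \left(-3071\right) = \left(- \frac{407}{27} + 1020\right) \left(-3071\right) = \frac{27133}{27} \left(-3071\right) = - \frac{83325443}{27}$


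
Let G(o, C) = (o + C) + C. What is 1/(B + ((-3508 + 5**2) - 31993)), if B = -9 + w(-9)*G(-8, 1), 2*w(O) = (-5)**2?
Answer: -1/35560 ≈ -2.8121e-5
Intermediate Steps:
w(O) = 25/2 (w(O) = (1/2)*(-5)**2 = (1/2)*25 = 25/2)
G(o, C) = o + 2*C (G(o, C) = (C + o) + C = o + 2*C)
B = -84 (B = -9 + 25*(-8 + 2*1)/2 = -9 + 25*(-8 + 2)/2 = -9 + (25/2)*(-6) = -9 - 75 = -84)
1/(B + ((-3508 + 5**2) - 31993)) = 1/(-84 + ((-3508 + 5**2) - 31993)) = 1/(-84 + ((-3508 + 25) - 31993)) = 1/(-84 + (-3483 - 31993)) = 1/(-84 - 35476) = 1/(-35560) = -1/35560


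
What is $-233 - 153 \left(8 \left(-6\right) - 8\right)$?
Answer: $8335$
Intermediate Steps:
$-233 - 153 \left(8 \left(-6\right) - 8\right) = -233 - 153 \left(-48 - 8\right) = -233 - -8568 = -233 + 8568 = 8335$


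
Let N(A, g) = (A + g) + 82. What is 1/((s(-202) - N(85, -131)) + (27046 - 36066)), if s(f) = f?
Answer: -1/9258 ≈ -0.00010801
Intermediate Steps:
N(A, g) = 82 + A + g
1/((s(-202) - N(85, -131)) + (27046 - 36066)) = 1/((-202 - (82 + 85 - 131)) + (27046 - 36066)) = 1/((-202 - 1*36) - 9020) = 1/((-202 - 36) - 9020) = 1/(-238 - 9020) = 1/(-9258) = -1/9258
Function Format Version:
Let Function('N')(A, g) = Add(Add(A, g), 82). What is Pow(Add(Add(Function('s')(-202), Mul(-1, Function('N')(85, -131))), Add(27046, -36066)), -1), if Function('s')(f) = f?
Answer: Rational(-1, 9258) ≈ -0.00010801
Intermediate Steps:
Function('N')(A, g) = Add(82, A, g)
Pow(Add(Add(Function('s')(-202), Mul(-1, Function('N')(85, -131))), Add(27046, -36066)), -1) = Pow(Add(Add(-202, Mul(-1, Add(82, 85, -131))), Add(27046, -36066)), -1) = Pow(Add(Add(-202, Mul(-1, 36)), -9020), -1) = Pow(Add(Add(-202, -36), -9020), -1) = Pow(Add(-238, -9020), -1) = Pow(-9258, -1) = Rational(-1, 9258)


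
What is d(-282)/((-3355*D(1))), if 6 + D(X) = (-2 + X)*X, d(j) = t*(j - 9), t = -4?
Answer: 1164/23485 ≈ 0.049564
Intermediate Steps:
d(j) = 36 - 4*j (d(j) = -4*(j - 9) = -4*(-9 + j) = 36 - 4*j)
D(X) = -6 + X*(-2 + X) (D(X) = -6 + (-2 + X)*X = -6 + X*(-2 + X))
d(-282)/((-3355*D(1))) = (36 - 4*(-282))/((-3355*(-6 + 1² - 2*1))) = (36 + 1128)/((-3355*(-6 + 1 - 2))) = 1164/((-3355*(-7))) = 1164/23485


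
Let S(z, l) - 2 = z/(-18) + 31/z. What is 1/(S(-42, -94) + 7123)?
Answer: 42/299317 ≈ 0.00014032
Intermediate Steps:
S(z, l) = 2 + 31/z - z/18 (S(z, l) = 2 + (z/(-18) + 31/z) = 2 + (z*(-1/18) + 31/z) = 2 + (-z/18 + 31/z) = 2 + (31/z - z/18) = 2 + 31/z - z/18)
1/(S(-42, -94) + 7123) = 1/((2 + 31/(-42) - 1/18*(-42)) + 7123) = 1/((2 + 31*(-1/42) + 7/3) + 7123) = 1/((2 - 31/42 + 7/3) + 7123) = 1/(151/42 + 7123) = 1/(299317/42) = 42/299317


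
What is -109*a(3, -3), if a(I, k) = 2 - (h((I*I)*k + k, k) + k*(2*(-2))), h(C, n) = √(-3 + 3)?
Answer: 1090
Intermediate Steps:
h(C, n) = 0 (h(C, n) = √0 = 0)
a(I, k) = 2 + 4*k (a(I, k) = 2 - (0 + k*(2*(-2))) = 2 - (0 + k*(-4)) = 2 - (0 - 4*k) = 2 - (-4)*k = 2 + 4*k)
-109*a(3, -3) = -109*(2 + 4*(-3)) = -109*(2 - 12) = -109*(-10) = 1090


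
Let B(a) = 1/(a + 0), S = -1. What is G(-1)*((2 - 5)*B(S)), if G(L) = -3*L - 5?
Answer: -6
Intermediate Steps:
G(L) = -5 - 3*L
B(a) = 1/a
G(-1)*((2 - 5)*B(S)) = (-5 - 3*(-1))*((2 - 5)/(-1)) = (-5 + 3)*(-3*(-1)) = -2*3 = -6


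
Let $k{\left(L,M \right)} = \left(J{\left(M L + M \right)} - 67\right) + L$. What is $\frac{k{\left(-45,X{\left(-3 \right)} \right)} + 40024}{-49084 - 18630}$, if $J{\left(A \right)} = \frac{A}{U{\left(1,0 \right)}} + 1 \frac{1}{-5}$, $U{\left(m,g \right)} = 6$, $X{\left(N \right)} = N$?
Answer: $- \frac{199669}{338570} \approx -0.58974$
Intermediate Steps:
$J{\left(A \right)} = - \frac{1}{5} + \frac{A}{6}$ ($J{\left(A \right)} = \frac{A}{6} + 1 \frac{1}{-5} = A \frac{1}{6} + 1 \left(- \frac{1}{5}\right) = \frac{A}{6} - \frac{1}{5} = - \frac{1}{5} + \frac{A}{6}$)
$k{\left(L,M \right)} = - \frac{336}{5} + L + \frac{M}{6} + \frac{L M}{6}$ ($k{\left(L,M \right)} = \left(\left(- \frac{1}{5} + \frac{M L + M}{6}\right) - 67\right) + L = \left(\left(- \frac{1}{5} + \frac{L M + M}{6}\right) - 67\right) + L = \left(\left(- \frac{1}{5} + \frac{M + L M}{6}\right) - 67\right) + L = \left(\left(- \frac{1}{5} + \left(\frac{M}{6} + \frac{L M}{6}\right)\right) - 67\right) + L = \left(\left(- \frac{1}{5} + \frac{M}{6} + \frac{L M}{6}\right) - 67\right) + L = \left(- \frac{336}{5} + \frac{M}{6} + \frac{L M}{6}\right) + L = - \frac{336}{5} + L + \frac{M}{6} + \frac{L M}{6}$)
$\frac{k{\left(-45,X{\left(-3 \right)} \right)} + 40024}{-49084 - 18630} = \frac{\left(- \frac{336}{5} - 45 + \frac{1}{6} \left(-3\right) \left(1 - 45\right)\right) + 40024}{-49084 - 18630} = \frac{\left(- \frac{336}{5} - 45 + \frac{1}{6} \left(-3\right) \left(-44\right)\right) + 40024}{-67714} = \left(\left(- \frac{336}{5} - 45 + 22\right) + 40024\right) \left(- \frac{1}{67714}\right) = \left(- \frac{451}{5} + 40024\right) \left(- \frac{1}{67714}\right) = \frac{199669}{5} \left(- \frac{1}{67714}\right) = - \frac{199669}{338570}$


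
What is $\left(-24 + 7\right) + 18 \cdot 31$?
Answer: $541$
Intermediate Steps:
$\left(-24 + 7\right) + 18 \cdot 31 = -17 + 558 = 541$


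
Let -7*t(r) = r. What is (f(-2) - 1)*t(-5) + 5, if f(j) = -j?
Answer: 40/7 ≈ 5.7143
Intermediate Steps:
t(r) = -r/7
(f(-2) - 1)*t(-5) + 5 = (-1*(-2) - 1)*(-1/7*(-5)) + 5 = (2 - 1)*(5/7) + 5 = 1*(5/7) + 5 = 5/7 + 5 = 40/7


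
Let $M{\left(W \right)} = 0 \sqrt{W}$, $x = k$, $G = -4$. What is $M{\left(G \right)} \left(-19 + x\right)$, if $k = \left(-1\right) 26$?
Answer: $0$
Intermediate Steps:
$k = -26$
$x = -26$
$M{\left(W \right)} = 0$
$M{\left(G \right)} \left(-19 + x\right) = 0 \left(-19 - 26\right) = 0 \left(-45\right) = 0$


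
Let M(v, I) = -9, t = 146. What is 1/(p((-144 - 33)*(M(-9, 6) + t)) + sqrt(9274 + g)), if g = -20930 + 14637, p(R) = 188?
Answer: 188/32363 - sqrt(2981)/32363 ≈ 0.0041220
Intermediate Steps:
g = -6293
1/(p((-144 - 33)*(M(-9, 6) + t)) + sqrt(9274 + g)) = 1/(188 + sqrt(9274 - 6293)) = 1/(188 + sqrt(2981))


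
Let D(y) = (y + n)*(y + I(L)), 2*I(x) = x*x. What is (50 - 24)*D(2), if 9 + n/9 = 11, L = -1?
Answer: 1300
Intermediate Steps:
I(x) = x**2/2 (I(x) = (x*x)/2 = x**2/2)
n = 18 (n = -81 + 9*11 = -81 + 99 = 18)
D(y) = (1/2 + y)*(18 + y) (D(y) = (y + 18)*(y + (1/2)*(-1)**2) = (18 + y)*(y + (1/2)*1) = (18 + y)*(y + 1/2) = (18 + y)*(1/2 + y) = (1/2 + y)*(18 + y))
(50 - 24)*D(2) = (50 - 24)*(9 + 2**2 + (37/2)*2) = 26*(9 + 4 + 37) = 26*50 = 1300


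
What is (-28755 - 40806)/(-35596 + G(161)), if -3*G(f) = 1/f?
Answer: 33597963/17192869 ≈ 1.9542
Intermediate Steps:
G(f) = -1/(3*f)
(-28755 - 40806)/(-35596 + G(161)) = (-28755 - 40806)/(-35596 - 1/3/161) = -69561/(-35596 - 1/3*1/161) = -69561/(-35596 - 1/483) = -69561/(-17192869/483) = -69561*(-483/17192869) = 33597963/17192869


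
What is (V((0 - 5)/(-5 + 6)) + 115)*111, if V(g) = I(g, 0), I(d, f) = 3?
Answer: 13098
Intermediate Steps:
V(g) = 3
(V((0 - 5)/(-5 + 6)) + 115)*111 = (3 + 115)*111 = 118*111 = 13098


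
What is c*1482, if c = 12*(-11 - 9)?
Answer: -355680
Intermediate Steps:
c = -240 (c = 12*(-20) = -240)
c*1482 = -240*1482 = -355680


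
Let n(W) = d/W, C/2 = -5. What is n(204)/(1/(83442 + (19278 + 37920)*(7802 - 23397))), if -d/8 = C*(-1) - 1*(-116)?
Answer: 74921226912/17 ≈ 4.4071e+9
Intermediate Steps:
C = -10 (C = 2*(-5) = -10)
d = -1008 (d = -8*(-10*(-1) - 1*(-116)) = -8*(10 + 116) = -8*126 = -1008)
n(W) = -1008/W
n(204)/(1/(83442 + (19278 + 37920)*(7802 - 23397))) = (-1008/204)/(1/(83442 + (19278 + 37920)*(7802 - 23397))) = (-1008*1/204)/(1/(83442 + 57198*(-15595))) = -84/(17*(1/(83442 - 892002810))) = -84/(17*(1/(-891919368))) = -84/(17*(-1/891919368)) = -84/17*(-891919368) = 74921226912/17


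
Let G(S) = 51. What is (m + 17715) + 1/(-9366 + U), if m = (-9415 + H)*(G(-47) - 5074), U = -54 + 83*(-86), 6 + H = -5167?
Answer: 1213589451361/16558 ≈ 7.3293e+7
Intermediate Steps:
H = -5173 (H = -6 - 5167 = -5173)
U = -7192 (U = -54 - 7138 = -7192)
m = 73275524 (m = (-9415 - 5173)*(51 - 5074) = -14588*(-5023) = 73275524)
(m + 17715) + 1/(-9366 + U) = (73275524 + 17715) + 1/(-9366 - 7192) = 73293239 + 1/(-16558) = 73293239 - 1/16558 = 1213589451361/16558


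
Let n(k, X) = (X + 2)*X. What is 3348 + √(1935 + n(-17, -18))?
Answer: 3348 + 3*√247 ≈ 3395.1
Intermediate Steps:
n(k, X) = X*(2 + X) (n(k, X) = (2 + X)*X = X*(2 + X))
3348 + √(1935 + n(-17, -18)) = 3348 + √(1935 - 18*(2 - 18)) = 3348 + √(1935 - 18*(-16)) = 3348 + √(1935 + 288) = 3348 + √2223 = 3348 + 3*√247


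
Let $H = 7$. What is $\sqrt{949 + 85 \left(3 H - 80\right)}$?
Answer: $i \sqrt{4066} \approx 63.765 i$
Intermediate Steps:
$\sqrt{949 + 85 \left(3 H - 80\right)} = \sqrt{949 + 85 \left(3 \cdot 7 - 80\right)} = \sqrt{949 + 85 \left(21 - 80\right)} = \sqrt{949 + 85 \left(-59\right)} = \sqrt{949 - 5015} = \sqrt{-4066} = i \sqrt{4066}$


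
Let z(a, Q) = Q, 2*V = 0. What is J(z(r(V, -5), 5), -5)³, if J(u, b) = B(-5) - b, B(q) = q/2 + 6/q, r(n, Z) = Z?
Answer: 2197/1000 ≈ 2.1970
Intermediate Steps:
V = 0 (V = (½)*0 = 0)
B(q) = q/2 + 6/q (B(q) = q*(½) + 6/q = q/2 + 6/q)
J(u, b) = -37/10 - b (J(u, b) = ((½)*(-5) + 6/(-5)) - b = (-5/2 + 6*(-⅕)) - b = (-5/2 - 6/5) - b = -37/10 - b)
J(z(r(V, -5), 5), -5)³ = (-37/10 - 1*(-5))³ = (-37/10 + 5)³ = (13/10)³ = 2197/1000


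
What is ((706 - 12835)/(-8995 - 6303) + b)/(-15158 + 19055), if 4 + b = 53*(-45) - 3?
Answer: -36580687/59616306 ≈ -0.61360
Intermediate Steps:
b = -2392 (b = -4 + (53*(-45) - 3) = -4 + (-2385 - 3) = -4 - 2388 = -2392)
((706 - 12835)/(-8995 - 6303) + b)/(-15158 + 19055) = ((706 - 12835)/(-8995 - 6303) - 2392)/(-15158 + 19055) = (-12129/(-15298) - 2392)/3897 = (-12129*(-1/15298) - 2392)*(1/3897) = (12129/15298 - 2392)*(1/3897) = -36580687/15298*1/3897 = -36580687/59616306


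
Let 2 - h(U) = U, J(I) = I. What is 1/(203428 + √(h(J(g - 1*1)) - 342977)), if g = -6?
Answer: 50857/10345823538 - I*√85742/20691647076 ≈ 4.9157e-6 - 1.4151e-8*I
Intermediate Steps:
h(U) = 2 - U
1/(203428 + √(h(J(g - 1*1)) - 342977)) = 1/(203428 + √((2 - (-6 - 1*1)) - 342977)) = 1/(203428 + √((2 - (-6 - 1)) - 342977)) = 1/(203428 + √((2 - 1*(-7)) - 342977)) = 1/(203428 + √((2 + 7) - 342977)) = 1/(203428 + √(9 - 342977)) = 1/(203428 + √(-342968)) = 1/(203428 + 2*I*√85742)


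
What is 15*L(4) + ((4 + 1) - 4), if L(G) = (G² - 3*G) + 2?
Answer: 91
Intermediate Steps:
L(G) = 2 + G² - 3*G
15*L(4) + ((4 + 1) - 4) = 15*(2 + 4² - 3*4) + ((4 + 1) - 4) = 15*(2 + 16 - 12) + (5 - 4) = 15*6 + 1 = 90 + 1 = 91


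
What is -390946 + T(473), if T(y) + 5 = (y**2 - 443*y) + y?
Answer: -376288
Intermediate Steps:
T(y) = -5 + y**2 - 442*y (T(y) = -5 + ((y**2 - 443*y) + y) = -5 + (y**2 - 442*y) = -5 + y**2 - 442*y)
-390946 + T(473) = -390946 + (-5 + 473**2 - 442*473) = -390946 + (-5 + 223729 - 209066) = -390946 + 14658 = -376288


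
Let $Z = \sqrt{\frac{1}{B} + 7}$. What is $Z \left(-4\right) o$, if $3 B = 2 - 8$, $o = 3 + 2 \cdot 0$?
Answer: $- 6 \sqrt{26} \approx -30.594$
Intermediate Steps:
$o = 3$ ($o = 3 + 0 = 3$)
$B = -2$ ($B = \frac{2 - 8}{3} = \frac{1}{3} \left(-6\right) = -2$)
$Z = \frac{\sqrt{26}}{2}$ ($Z = \sqrt{\frac{1}{-2} + 7} = \sqrt{- \frac{1}{2} + 7} = \sqrt{\frac{13}{2}} = \frac{\sqrt{26}}{2} \approx 2.5495$)
$Z \left(-4\right) o = \frac{\sqrt{26}}{2} \left(-4\right) 3 = - 2 \sqrt{26} \cdot 3 = - 6 \sqrt{26}$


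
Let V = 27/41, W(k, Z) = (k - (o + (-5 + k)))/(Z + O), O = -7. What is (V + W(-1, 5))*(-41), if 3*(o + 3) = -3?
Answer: 315/2 ≈ 157.50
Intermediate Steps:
o = -4 (o = -3 + (⅓)*(-3) = -3 - 1 = -4)
W(k, Z) = 9/(-7 + Z) (W(k, Z) = (k - (-4 + (-5 + k)))/(Z - 7) = (k - (-9 + k))/(-7 + Z) = (k + (9 - k))/(-7 + Z) = 9/(-7 + Z))
V = 27/41 (V = 27*(1/41) = 27/41 ≈ 0.65854)
(V + W(-1, 5))*(-41) = (27/41 + 9/(-7 + 5))*(-41) = (27/41 + 9/(-2))*(-41) = (27/41 + 9*(-½))*(-41) = (27/41 - 9/2)*(-41) = -315/82*(-41) = 315/2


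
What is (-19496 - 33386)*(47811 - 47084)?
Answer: -38445214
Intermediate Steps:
(-19496 - 33386)*(47811 - 47084) = -52882*727 = -38445214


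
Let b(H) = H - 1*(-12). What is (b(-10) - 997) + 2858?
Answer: 1863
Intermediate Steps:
b(H) = 12 + H (b(H) = H + 12 = 12 + H)
(b(-10) - 997) + 2858 = ((12 - 10) - 997) + 2858 = (2 - 997) + 2858 = -995 + 2858 = 1863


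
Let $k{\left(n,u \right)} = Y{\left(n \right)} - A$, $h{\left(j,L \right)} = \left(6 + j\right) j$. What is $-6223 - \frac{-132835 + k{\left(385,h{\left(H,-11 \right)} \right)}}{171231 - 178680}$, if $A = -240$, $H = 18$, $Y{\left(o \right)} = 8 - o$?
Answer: $- \frac{15496033}{2483} \approx -6240.9$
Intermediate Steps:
$h{\left(j,L \right)} = j \left(6 + j\right)$
$k{\left(n,u \right)} = 248 - n$ ($k{\left(n,u \right)} = \left(8 - n\right) - -240 = \left(8 - n\right) + 240 = 248 - n$)
$-6223 - \frac{-132835 + k{\left(385,h{\left(H,-11 \right)} \right)}}{171231 - 178680} = -6223 - \frac{-132835 + \left(248 - 385\right)}{171231 - 178680} = -6223 - \frac{-132835 + \left(248 - 385\right)}{-7449} = -6223 - \left(-132835 - 137\right) \left(- \frac{1}{7449}\right) = -6223 - \left(-132972\right) \left(- \frac{1}{7449}\right) = -6223 - \frac{44324}{2483} = - \frac{15496033}{2483}$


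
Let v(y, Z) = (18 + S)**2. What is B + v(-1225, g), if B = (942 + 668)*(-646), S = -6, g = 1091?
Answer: -1039916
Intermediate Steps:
B = -1040060 (B = 1610*(-646) = -1040060)
v(y, Z) = 144 (v(y, Z) = (18 - 6)**2 = 12**2 = 144)
B + v(-1225, g) = -1040060 + 144 = -1039916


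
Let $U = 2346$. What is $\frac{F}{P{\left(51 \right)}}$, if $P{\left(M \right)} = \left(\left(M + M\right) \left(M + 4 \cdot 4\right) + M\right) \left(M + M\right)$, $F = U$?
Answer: $\frac{23}{6885} \approx 0.0033406$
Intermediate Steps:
$F = 2346$
$P{\left(M \right)} = 2 M \left(M + 2 M \left(16 + M\right)\right)$ ($P{\left(M \right)} = \left(2 M \left(M + 16\right) + M\right) 2 M = \left(2 M \left(16 + M\right) + M\right) 2 M = \left(M + 2 M \left(16 + M\right)\right) 2 M = 2 M \left(M + 2 M \left(16 + M\right)\right)$)
$\frac{F}{P{\left(51 \right)}} = \frac{2346}{51^{2} \left(66 + 4 \cdot 51\right)} = \frac{2346}{2601 \left(66 + 204\right)} = \frac{2346}{2601 \cdot 270} = \frac{2346}{702270} = 2346 \cdot \frac{1}{702270} = \frac{23}{6885}$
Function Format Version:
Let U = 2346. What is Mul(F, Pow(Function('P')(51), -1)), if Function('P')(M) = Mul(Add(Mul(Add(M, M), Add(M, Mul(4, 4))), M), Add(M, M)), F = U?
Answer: Rational(23, 6885) ≈ 0.0033406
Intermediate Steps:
F = 2346
Function('P')(M) = Mul(2, M, Add(M, Mul(2, M, Add(16, M)))) (Function('P')(M) = Mul(Add(Mul(Mul(2, M), Add(M, 16)), M), Mul(2, M)) = Mul(Add(Mul(Mul(2, M), Add(16, M)), M), Mul(2, M)) = Mul(Add(Mul(2, M, Add(16, M)), M), Mul(2, M)) = Mul(Add(M, Mul(2, M, Add(16, M))), Mul(2, M)) = Mul(2, M, Add(M, Mul(2, M, Add(16, M)))))
Mul(F, Pow(Function('P')(51), -1)) = Mul(2346, Pow(Mul(Pow(51, 2), Add(66, Mul(4, 51))), -1)) = Mul(2346, Pow(Mul(2601, Add(66, 204)), -1)) = Mul(2346, Pow(Mul(2601, 270), -1)) = Mul(2346, Pow(702270, -1)) = Mul(2346, Rational(1, 702270)) = Rational(23, 6885)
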